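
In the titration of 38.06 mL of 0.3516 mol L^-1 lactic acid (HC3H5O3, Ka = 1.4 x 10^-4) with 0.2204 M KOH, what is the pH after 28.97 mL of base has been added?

3.81

Initial n(HC3H5O3) = 0.3516 x 0.03806 = 0.01338 mol.
n(KOH) added = 0.2204 x 0.02897 = 0.006385 mol, converting that many moles of HC3H5O3 to C3H5O3-.
Remaining n(HC3H5O3) = 0.006997 mol; n(C3H5O3-) = 0.006385 mol.
By Henderson-Hasselbalch, pH = pKa + log([A^-]/[HA]) = 3.85 + log(0.006385/0.006997) = 3.85 + (-0.04) = 3.81.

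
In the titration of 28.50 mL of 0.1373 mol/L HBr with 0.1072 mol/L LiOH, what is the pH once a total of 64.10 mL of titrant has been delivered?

12.50

n(acid) = 0.1373 x 0.02850 = 0.003913 mol; n(LiOH) added = 0.1072 x 0.06410 = 0.006872 mol.
Base is in excess by 0.006872 - 0.003913 = 0.002958 mol in a total volume of 0.09260 L.
[OH^-] = 0.002958/0.09260 = 0.03195 M, so pOH = 1.50 and pH = 14.00 - 1.50 = 12.50.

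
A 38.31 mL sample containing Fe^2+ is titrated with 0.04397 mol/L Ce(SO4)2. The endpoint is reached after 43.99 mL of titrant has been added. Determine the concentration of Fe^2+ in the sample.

0.0505 M

n(Ce(SO4)2) = 0.04397 x 0.04399 = 0.001934 mol.
From the balanced equation, 1 mol Ce(SO4)2 reacts with 1 mol Fe^2+, so n(Fe^2+) = 0.001934 x 1/1 = 0.001934 mol.
[Fe^2+] = 0.001934 / 0.03831 L = 0.0505 M.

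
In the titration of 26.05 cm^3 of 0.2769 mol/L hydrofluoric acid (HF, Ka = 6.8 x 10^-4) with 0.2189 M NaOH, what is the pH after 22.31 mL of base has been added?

Initial n(HF) = 0.2769 x 0.02605 = 0.007213 mol.
n(NaOH) added = 0.2189 x 0.02231 = 0.004884 mol, converting that many moles of HF to F-.
Remaining n(HF) = 0.002330 mol; n(F-) = 0.004884 mol.
By Henderson-Hasselbalch, pH = pKa + log([A^-]/[HA]) = 3.17 + log(0.004884/0.002330) = 3.17 + (+0.32) = 3.49.

3.49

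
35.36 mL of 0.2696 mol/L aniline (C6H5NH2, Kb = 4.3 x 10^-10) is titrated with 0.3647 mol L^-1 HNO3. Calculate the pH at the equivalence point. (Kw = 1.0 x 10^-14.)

2.72

n(C6H5NH2) = 0.2696 x 0.03536 = 0.009533 mol; V(HNO3) at equivalence = 0.009533/0.3647 = 0.02614 L.
At equivalence the base is fully converted to C6H5NH3+; total volume = 0.06150 L, so [C6H5NH3+] = 0.009533/0.06150 = 0.1550 M.
Ka(C6H5NH3+) = Kw/Kb = 1.0e-14 / 4.3 x 10^-10 = 2.33e-5.
[H^+] = sqrt(Ka x [C6H5NH3+]) = sqrt(2.33e-5 x 0.1550) = 0.00190 M.
pH = -log(0.00190) = 2.72.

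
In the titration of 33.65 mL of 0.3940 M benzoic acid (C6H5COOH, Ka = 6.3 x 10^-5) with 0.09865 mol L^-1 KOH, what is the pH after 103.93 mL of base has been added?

4.73

Initial n(C6H5COOH) = 0.3940 x 0.03365 = 0.01326 mol.
n(KOH) added = 0.09865 x 0.1039 = 0.01025 mol, converting that many moles of C6H5COOH to C6H5COO-.
Remaining n(C6H5COOH) = 0.003005 mol; n(C6H5COO-) = 0.01025 mol.
By Henderson-Hasselbalch, pH = pKa + log([A^-]/[HA]) = 4.20 + log(0.01025/0.003005) = 4.20 + (+0.53) = 4.73.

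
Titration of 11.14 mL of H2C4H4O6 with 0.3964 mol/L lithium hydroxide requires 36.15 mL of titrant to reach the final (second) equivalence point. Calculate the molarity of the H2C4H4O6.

n(LiOH) = 0.3964 x 0.03615 = 0.01433 mol.
At the final (second) equivalence point, 2 mol OH^- react per mol H2C4H4O6, so n(H2C4H4O6) = 0.01433 / 2 = 0.007165 mol.
[H2C4H4O6] = 0.007165 / 0.01114 L = 0.643 M.

0.643 M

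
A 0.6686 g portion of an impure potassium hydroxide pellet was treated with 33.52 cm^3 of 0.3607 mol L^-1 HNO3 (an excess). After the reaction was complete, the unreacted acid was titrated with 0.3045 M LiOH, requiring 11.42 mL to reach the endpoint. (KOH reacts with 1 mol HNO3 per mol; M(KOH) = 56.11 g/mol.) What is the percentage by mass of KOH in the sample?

72.3%

Total n(HNO3) added = 0.3607 x 0.03352 = 0.01209 mol.
n(LiOH) used = 0.3045 x 0.01142 = 0.003477 mol, which equals the excess n(HNO3).
So n(HNO3) consumed by the sample = 0.01209 - 0.003477 = 0.008613 mol.
n(KOH) = 0.008613 / 1 = 0.008613 mol.
mass KOH = 0.008613 x 56.11 = 0.4833 g, so %KOH = 0.4833/0.6686 x 100 = 72.3%.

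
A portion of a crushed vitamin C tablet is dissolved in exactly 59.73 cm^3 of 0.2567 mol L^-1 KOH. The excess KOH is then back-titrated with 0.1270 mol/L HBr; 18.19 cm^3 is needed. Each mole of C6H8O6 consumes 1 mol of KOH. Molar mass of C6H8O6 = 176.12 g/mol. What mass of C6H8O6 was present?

Total n(KOH) added = 0.2567 x 0.05973 = 0.01533 mol.
n(HBr) used = 0.1270 x 0.01819 = 0.002310 mol, which equals the excess n(KOH).
So n(KOH) consumed by the sample = 0.01533 - 0.002310 = 0.01302 mol.
n(C6H8O6) = 0.01302 / 1 = 0.01302 mol.
mass = 0.01302 mol x 176.12 g/mol = 2.29 g.

2.29 g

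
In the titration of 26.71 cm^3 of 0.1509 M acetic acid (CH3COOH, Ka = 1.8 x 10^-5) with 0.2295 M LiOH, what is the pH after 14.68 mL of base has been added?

Initial n(CH3COOH) = 0.1509 x 0.02671 = 0.004031 mol.
n(LiOH) added = 0.2295 x 0.01468 = 0.003369 mol, converting that many moles of CH3COOH to CH3COO-.
Remaining n(CH3COOH) = 0.0006615 mol; n(CH3COO-) = 0.003369 mol.
By Henderson-Hasselbalch, pH = pKa + log([A^-]/[HA]) = 4.74 + log(0.003369/0.0006615) = 4.74 + (+0.71) = 5.45.

5.45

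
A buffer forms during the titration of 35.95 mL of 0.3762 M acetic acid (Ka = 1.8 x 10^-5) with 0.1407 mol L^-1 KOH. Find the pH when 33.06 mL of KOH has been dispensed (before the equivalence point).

4.46

Initial n(CH3COOH) = 0.3762 x 0.03595 = 0.01352 mol.
n(KOH) added = 0.1407 x 0.03306 = 0.004652 mol, converting that many moles of CH3COOH to CH3COO-.
Remaining n(CH3COOH) = 0.008873 mol; n(CH3COO-) = 0.004652 mol.
By Henderson-Hasselbalch, pH = pKa + log([A^-]/[HA]) = 4.74 + log(0.004652/0.008873) = 4.74 + (-0.28) = 4.46.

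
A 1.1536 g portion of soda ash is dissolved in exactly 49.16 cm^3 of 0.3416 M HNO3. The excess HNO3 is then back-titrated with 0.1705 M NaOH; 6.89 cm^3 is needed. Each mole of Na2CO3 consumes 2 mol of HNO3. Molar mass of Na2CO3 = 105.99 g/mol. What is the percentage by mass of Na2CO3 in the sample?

Total n(HNO3) added = 0.3416 x 0.04916 = 0.01679 mol.
n(NaOH) used = 0.1705 x 0.006890 = 0.001175 mol, which equals the excess n(HNO3).
So n(HNO3) consumed by the sample = 0.01679 - 0.001175 = 0.01562 mol.
n(Na2CO3) = 0.01562 / 2 = 0.007809 mol.
mass Na2CO3 = 0.007809 x 105.99 = 0.8277 g, so %Na2CO3 = 0.8277/1.1536 x 100 = 71.7%.

71.7%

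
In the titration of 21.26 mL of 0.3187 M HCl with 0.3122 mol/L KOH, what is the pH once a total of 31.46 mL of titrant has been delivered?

12.76

n(acid) = 0.3187 x 0.02126 = 0.006776 mol; n(KOH) added = 0.3122 x 0.03146 = 0.009822 mol.
Base is in excess by 0.009822 - 0.006776 = 0.003046 mol in a total volume of 0.05272 L.
[OH^-] = 0.003046/0.05272 = 0.05778 M, so pOH = 1.24 and pH = 14.00 - 1.24 = 12.76.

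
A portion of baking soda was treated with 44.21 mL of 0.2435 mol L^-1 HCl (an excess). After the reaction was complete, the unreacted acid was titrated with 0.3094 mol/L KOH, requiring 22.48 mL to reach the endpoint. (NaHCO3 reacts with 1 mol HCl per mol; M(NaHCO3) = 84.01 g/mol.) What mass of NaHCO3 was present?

Total n(HCl) added = 0.2435 x 0.04421 = 0.01077 mol.
n(KOH) used = 0.3094 x 0.02248 = 0.006955 mol, which equals the excess n(HCl).
So n(HCl) consumed by the sample = 0.01077 - 0.006955 = 0.003810 mol.
n(NaHCO3) = 0.003810 / 1 = 0.003810 mol.
mass = 0.003810 mol x 84.01 g/mol = 0.320 g.

0.320 g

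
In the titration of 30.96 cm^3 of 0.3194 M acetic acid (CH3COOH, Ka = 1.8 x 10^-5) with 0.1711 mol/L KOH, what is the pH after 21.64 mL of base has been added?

Initial n(CH3COOH) = 0.3194 x 0.03096 = 0.009889 mol.
n(KOH) added = 0.1711 x 0.02164 = 0.003703 mol, converting that many moles of CH3COOH to CH3COO-.
Remaining n(CH3COOH) = 0.006186 mol; n(CH3COO-) = 0.003703 mol.
By Henderson-Hasselbalch, pH = pKa + log([A^-]/[HA]) = 4.74 + log(0.003703/0.006186) = 4.74 + (-0.22) = 4.52.

4.52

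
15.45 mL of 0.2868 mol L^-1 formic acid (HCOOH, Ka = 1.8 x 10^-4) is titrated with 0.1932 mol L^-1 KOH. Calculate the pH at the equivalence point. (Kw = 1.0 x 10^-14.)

8.40

n(HCOOH) = 0.2868 x 0.01545 = 0.004431 mol; V(KOH) at equivalence = 0.004431/0.1932 = 0.02294 L.
At equivalence all the acid is converted to HCOO-; total volume = 0.01545 + 0.02294 = 0.03839 L, so [HCOO-] = 0.004431/0.03839 = 0.1154 M.
Kb = Kw/Ka = 1.0e-14 / 1.8 x 10^-4 = 5.56e-11.
[OH^-] = sqrt(Kb x [HCOO-]) = sqrt(5.56e-11 x 0.1154) = 2.53e-6 M.
pOH = 5.60, so pH = 14.00 - 5.60 = 8.40.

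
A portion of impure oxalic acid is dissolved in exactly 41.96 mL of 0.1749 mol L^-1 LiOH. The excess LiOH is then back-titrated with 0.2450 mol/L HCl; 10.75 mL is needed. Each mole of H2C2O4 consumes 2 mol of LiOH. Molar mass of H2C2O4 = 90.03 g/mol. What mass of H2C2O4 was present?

Total n(LiOH) added = 0.1749 x 0.04196 = 0.007339 mol.
n(HCl) used = 0.2450 x 0.01075 = 0.002634 mol, which equals the excess n(LiOH).
So n(LiOH) consumed by the sample = 0.007339 - 0.002634 = 0.004705 mol.
n(H2C2O4) = 0.004705 / 2 = 0.002353 mol.
mass = 0.002353 mol x 90.03 g/mol = 0.212 g.

0.212 g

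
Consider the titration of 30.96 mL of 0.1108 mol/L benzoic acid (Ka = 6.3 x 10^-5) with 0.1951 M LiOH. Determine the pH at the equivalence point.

8.52

n(C6H5COOH) = 0.1108 x 0.03096 = 0.003430 mol; V(LiOH) at equivalence = 0.003430/0.1951 = 0.01758 L.
At equivalence all the acid is converted to C6H5COO-; total volume = 0.03096 + 0.01758 = 0.04854 L, so [C6H5COO-] = 0.003430/0.04854 = 0.07067 M.
Kb = Kw/Ka = 1.0e-14 / 6.3 x 10^-5 = 1.59e-10.
[OH^-] = sqrt(Kb x [C6H5COO-]) = sqrt(1.59e-10 x 0.07067) = 3.35e-6 M.
pOH = 5.48, so pH = 14.00 - 5.48 = 8.52.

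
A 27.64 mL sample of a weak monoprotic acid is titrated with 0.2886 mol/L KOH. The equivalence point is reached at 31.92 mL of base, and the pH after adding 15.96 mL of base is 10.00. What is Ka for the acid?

1.0 x 10^-10

15.96 mL is half of the equivalence volume, so this is the half-equivalence point where [HA] = [A^-].
At half-equivalence pH = pKa, so pKa = 10.00.
Ka = 10^(-10.00) = 1.0 x 10^-10.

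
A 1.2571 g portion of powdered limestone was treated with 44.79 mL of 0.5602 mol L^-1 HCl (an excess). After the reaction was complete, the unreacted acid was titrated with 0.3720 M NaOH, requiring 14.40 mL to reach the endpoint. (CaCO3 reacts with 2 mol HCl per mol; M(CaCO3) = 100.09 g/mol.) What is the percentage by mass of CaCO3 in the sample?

Total n(HCl) added = 0.5602 x 0.04479 = 0.02509 mol.
n(NaOH) used = 0.3720 x 0.01440 = 0.005357 mol, which equals the excess n(HCl).
So n(HCl) consumed by the sample = 0.02509 - 0.005357 = 0.01973 mol.
n(CaCO3) = 0.01973 / 2 = 0.009867 mol.
mass CaCO3 = 0.009867 x 100.09 = 0.9876 g, so %CaCO3 = 0.9876/1.2571 x 100 = 78.6%.

78.6%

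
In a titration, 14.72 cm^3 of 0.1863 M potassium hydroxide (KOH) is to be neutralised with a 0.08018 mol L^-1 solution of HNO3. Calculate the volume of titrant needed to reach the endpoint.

34.2 mL

n(KOH) = 0.1863 mol/L x 0.01472 L = 0.002742 mol.
At equivalence n(HNO3) = n(KOH) = 0.002742 mol.
V(HNO3) = 0.002742 / 0.08018 = 0.03420 L = 34.2 mL.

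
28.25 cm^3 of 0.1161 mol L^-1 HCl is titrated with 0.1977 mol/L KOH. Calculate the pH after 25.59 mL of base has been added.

n(acid) = 0.1161 x 0.02825 = 0.003280 mol; n(KOH) added = 0.1977 x 0.02559 = 0.005059 mol.
Base is in excess by 0.005059 - 0.003280 = 0.001779 mol in a total volume of 0.05384 L.
[OH^-] = 0.001779/0.05384 = 0.03305 M, so pOH = 1.48 and pH = 14.00 - 1.48 = 12.52.

12.52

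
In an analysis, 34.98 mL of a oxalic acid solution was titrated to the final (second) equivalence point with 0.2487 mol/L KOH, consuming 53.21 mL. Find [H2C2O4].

0.189 M

n(KOH) = 0.2487 x 0.05321 = 0.01323 mol.
At the final (second) equivalence point, 2 mol OH^- react per mol H2C2O4, so n(H2C2O4) = 0.01323 / 2 = 0.006617 mol.
[H2C2O4] = 0.006617 / 0.03498 L = 0.189 M.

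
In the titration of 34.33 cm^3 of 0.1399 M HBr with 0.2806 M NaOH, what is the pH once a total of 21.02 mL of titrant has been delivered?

n(acid) = 0.1399 x 0.03433 = 0.004803 mol; n(NaOH) added = 0.2806 x 0.02102 = 0.005898 mol.
Base is in excess by 0.005898 - 0.004803 = 0.001095 mol in a total volume of 0.05535 L.
[OH^-] = 0.001095/0.05535 = 0.01979 M, so pOH = 1.70 and pH = 14.00 - 1.70 = 12.30.

12.30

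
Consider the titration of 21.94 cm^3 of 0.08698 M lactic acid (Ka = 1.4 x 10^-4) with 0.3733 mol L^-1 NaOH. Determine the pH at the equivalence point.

n(HC3H5O3) = 0.08698 x 0.02194 = 0.001908 mol; V(NaOH) at equivalence = 0.001908/0.3733 = 0.005112 L.
At equivalence all the acid is converted to C3H5O3-; total volume = 0.02194 + 0.005112 = 0.02705 L, so [C3H5O3-] = 0.001908/0.02705 = 0.07054 M.
Kb = Kw/Ka = 1.0e-14 / 1.4 x 10^-4 = 7.14e-11.
[OH^-] = sqrt(Kb x [C3H5O3-]) = sqrt(7.14e-11 x 0.07054) = 2.24e-6 M.
pOH = 5.65, so pH = 14.00 - 5.65 = 8.35.

8.35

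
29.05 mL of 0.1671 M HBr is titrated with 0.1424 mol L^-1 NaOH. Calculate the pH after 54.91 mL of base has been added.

12.55

n(acid) = 0.1671 x 0.02905 = 0.004854 mol; n(NaOH) added = 0.1424 x 0.05491 = 0.007819 mol.
Base is in excess by 0.007819 - 0.004854 = 0.002965 mol in a total volume of 0.08396 L.
[OH^-] = 0.002965/0.08396 = 0.03531 M, so pOH = 1.45 and pH = 14.00 - 1.45 = 12.55.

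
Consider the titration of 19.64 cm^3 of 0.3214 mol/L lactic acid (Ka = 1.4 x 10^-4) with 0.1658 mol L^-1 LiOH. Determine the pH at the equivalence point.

n(HC3H5O3) = 0.3214 x 0.01964 = 0.006312 mol; V(LiOH) at equivalence = 0.006312/0.1658 = 0.03807 L.
At equivalence all the acid is converted to C3H5O3-; total volume = 0.01964 + 0.03807 = 0.05771 L, so [C3H5O3-] = 0.006312/0.05771 = 0.1094 M.
Kb = Kw/Ka = 1.0e-14 / 1.4 x 10^-4 = 7.14e-11.
[OH^-] = sqrt(Kb x [C3H5O3-]) = sqrt(7.14e-11 x 0.1094) = 2.80e-6 M.
pOH = 5.55, so pH = 14.00 - 5.55 = 8.45.

8.45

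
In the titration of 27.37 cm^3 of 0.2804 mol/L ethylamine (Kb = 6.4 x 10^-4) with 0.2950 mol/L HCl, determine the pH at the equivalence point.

5.82

n(C2H5NH2) = 0.2804 x 0.02737 = 0.007675 mol; V(HCl) at equivalence = 0.007675/0.2950 = 0.02602 L.
At equivalence the base is fully converted to C2H5NH3+; total volume = 0.05339 L, so [C2H5NH3+] = 0.007675/0.05339 = 0.1438 M.
Ka(C2H5NH3+) = Kw/Kb = 1.0e-14 / 6.4 x 10^-4 = 1.56e-11.
[H^+] = sqrt(Ka x [C2H5NH3+]) = sqrt(1.56e-11 x 0.1438) = 1.50e-6 M.
pH = -log(1.50e-6) = 5.82.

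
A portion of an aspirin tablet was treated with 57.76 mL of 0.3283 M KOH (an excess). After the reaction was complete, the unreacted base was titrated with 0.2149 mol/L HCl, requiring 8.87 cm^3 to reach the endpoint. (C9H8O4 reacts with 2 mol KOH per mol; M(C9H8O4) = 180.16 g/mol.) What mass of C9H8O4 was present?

Total n(KOH) added = 0.3283 x 0.05776 = 0.01896 mol.
n(HCl) used = 0.2149 x 0.008870 = 0.001906 mol, which equals the excess n(KOH).
So n(KOH) consumed by the sample = 0.01896 - 0.001906 = 0.01706 mol.
n(C9H8O4) = 0.01706 / 2 = 0.008528 mol.
mass = 0.008528 mol x 180.16 g/mol = 1.54 g.

1.54 g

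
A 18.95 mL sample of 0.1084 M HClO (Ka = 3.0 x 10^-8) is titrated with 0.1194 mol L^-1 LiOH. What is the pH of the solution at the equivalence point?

10.14

n(HClO) = 0.1084 x 0.01895 = 0.002054 mol; V(LiOH) at equivalence = 0.002054/0.1194 = 0.01720 L.
At equivalence all the acid is converted to ClO-; total volume = 0.01895 + 0.01720 = 0.03615 L, so [ClO-] = 0.002054/0.03615 = 0.05682 M.
Kb = Kw/Ka = 1.0e-14 / 3.0 x 10^-8 = 3.33e-7.
[OH^-] = sqrt(Kb x [ClO-]) = sqrt(3.33e-7 x 0.05682) = 0.000138 M.
pOH = 3.86, so pH = 14.00 - 3.86 = 10.14.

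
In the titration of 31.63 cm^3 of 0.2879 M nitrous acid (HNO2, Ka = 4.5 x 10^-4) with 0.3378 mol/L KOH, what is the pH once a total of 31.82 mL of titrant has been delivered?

n(acid) = 0.2879 x 0.03163 = 0.009106 mol; n(KOH) added = 0.3378 x 0.03182 = 0.01075 mol.
Base is in excess by 0.01075 - 0.009106 = 0.001643 mol in a total volume of 0.06345 L.
[OH^-] = 0.001643/0.06345 = 0.02589 M, so pOH = 1.59 and pH = 14.00 - 1.59 = 12.41.

12.41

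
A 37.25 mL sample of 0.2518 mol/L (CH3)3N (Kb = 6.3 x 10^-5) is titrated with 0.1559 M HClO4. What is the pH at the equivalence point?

n((CH3)3N) = 0.2518 x 0.03725 = 0.009380 mol; V(HClO4) at equivalence = 0.009380/0.1559 = 0.06016 L.
At equivalence the base is fully converted to (CH3)3NH+; total volume = 0.09741 L, so [(CH3)3NH+] = 0.009380/0.09741 = 0.09629 M.
Ka((CH3)3NH+) = Kw/Kb = 1.0e-14 / 6.3 x 10^-5 = 1.59e-10.
[H^+] = sqrt(Ka x [(CH3)3NH+]) = sqrt(1.59e-10 x 0.09629) = 3.91e-6 M.
pH = -log(3.91e-6) = 5.41.

5.41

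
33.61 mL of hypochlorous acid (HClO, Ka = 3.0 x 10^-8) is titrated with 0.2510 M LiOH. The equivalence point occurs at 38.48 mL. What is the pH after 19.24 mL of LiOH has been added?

19.24 mL is exactly half the equivalence volume (38.48/2), i.e. the half-equivalence point.
There, n(HA) = n(A^-), so pH = pKa = -log(3.0 x 10^-8) = 7.52.

7.52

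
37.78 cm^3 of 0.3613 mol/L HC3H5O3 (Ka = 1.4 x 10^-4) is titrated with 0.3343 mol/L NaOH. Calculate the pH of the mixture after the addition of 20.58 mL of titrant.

3.86

Initial n(HC3H5O3) = 0.3613 x 0.03778 = 0.01365 mol.
n(NaOH) added = 0.3343 x 0.02058 = 0.006880 mol, converting that many moles of HC3H5O3 to C3H5O3-.
Remaining n(HC3H5O3) = 0.006770 mol; n(C3H5O3-) = 0.006880 mol.
By Henderson-Hasselbalch, pH = pKa + log([A^-]/[HA]) = 3.85 + log(0.006880/0.006770) = 3.85 + (+0.01) = 3.86.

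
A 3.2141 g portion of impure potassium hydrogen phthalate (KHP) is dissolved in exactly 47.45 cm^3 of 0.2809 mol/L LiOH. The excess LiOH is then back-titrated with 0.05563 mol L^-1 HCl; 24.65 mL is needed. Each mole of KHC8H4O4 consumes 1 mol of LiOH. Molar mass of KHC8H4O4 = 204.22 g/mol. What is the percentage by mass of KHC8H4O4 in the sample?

Total n(LiOH) added = 0.2809 x 0.04745 = 0.01333 mol.
n(HCl) used = 0.05563 x 0.02465 = 0.001371 mol, which equals the excess n(LiOH).
So n(LiOH) consumed by the sample = 0.01333 - 0.001371 = 0.01196 mol.
n(KHC8H4O4) = 0.01196 / 1 = 0.01196 mol.
mass KHC8H4O4 = 0.01196 x 204.22 = 2.442 g, so %KHC8H4O4 = 2.442/3.2141 x 100 = 76.0%.

76.0%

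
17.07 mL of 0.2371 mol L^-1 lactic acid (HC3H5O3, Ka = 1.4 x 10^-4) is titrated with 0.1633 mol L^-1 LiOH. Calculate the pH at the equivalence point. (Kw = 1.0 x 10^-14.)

n(HC3H5O3) = 0.2371 x 0.01707 = 0.004047 mol; V(LiOH) at equivalence = 0.004047/0.1633 = 0.02478 L.
At equivalence all the acid is converted to C3H5O3-; total volume = 0.01707 + 0.02478 = 0.04185 L, so [C3H5O3-] = 0.004047/0.04185 = 0.09670 M.
Kb = Kw/Ka = 1.0e-14 / 1.4 x 10^-4 = 7.14e-11.
[OH^-] = sqrt(Kb x [C3H5O3-]) = sqrt(7.14e-11 x 0.09670) = 2.63e-6 M.
pOH = 5.58, so pH = 14.00 - 5.58 = 8.42.

8.42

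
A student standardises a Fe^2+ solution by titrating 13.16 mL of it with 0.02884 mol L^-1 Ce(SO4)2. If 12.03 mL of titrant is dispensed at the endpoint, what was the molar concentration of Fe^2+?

0.0264 M

n(Ce(SO4)2) = 0.02884 x 0.01203 = 0.0003469 mol.
From the balanced equation, 1 mol Ce(SO4)2 reacts with 1 mol Fe^2+, so n(Fe^2+) = 0.0003469 x 1/1 = 0.0003469 mol.
[Fe^2+] = 0.0003469 / 0.01316 L = 0.0264 M.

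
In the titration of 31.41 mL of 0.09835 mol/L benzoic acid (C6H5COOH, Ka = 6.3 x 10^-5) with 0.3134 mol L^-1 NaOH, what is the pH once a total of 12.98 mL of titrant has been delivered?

n(acid) = 0.09835 x 0.03141 = 0.003089 mol; n(NaOH) added = 0.3134 x 0.01298 = 0.004068 mol.
Base is in excess by 0.004068 - 0.003089 = 0.0009788 mol in a total volume of 0.04439 L.
[OH^-] = 0.0009788/0.04439 = 0.02205 M, so pOH = 1.66 and pH = 14.00 - 1.66 = 12.34.

12.34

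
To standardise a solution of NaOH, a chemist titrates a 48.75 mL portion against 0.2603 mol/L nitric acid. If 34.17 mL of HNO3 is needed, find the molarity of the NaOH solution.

0.182 M

n(HNO3) delivered = 0.2603 x 0.03417 = 0.008894 mol.
For a 1:1 reaction, n(NaOH) = 0.008894 mol.
[NaOH] = 0.008894 mol / 0.04875 L = 0.182 M.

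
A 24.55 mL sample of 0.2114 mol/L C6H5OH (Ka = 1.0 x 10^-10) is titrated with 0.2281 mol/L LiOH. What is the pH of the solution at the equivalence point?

11.52

n(C6H5OH) = 0.2114 x 0.02455 = 0.005190 mol; V(LiOH) at equivalence = 0.005190/0.2281 = 0.02275 L.
At equivalence all the acid is converted to C6H5O-; total volume = 0.02455 + 0.02275 = 0.04730 L, so [C6H5O-] = 0.005190/0.04730 = 0.1097 M.
Kb = Kw/Ka = 1.0e-14 / 1.0 x 10^-10 = 0.000100.
[OH^-] = sqrt(Kb x [C6H5O-]) = sqrt(0.000100 x 0.1097) = 0.00331 M.
pOH = 2.48, so pH = 14.00 - 2.48 = 11.52.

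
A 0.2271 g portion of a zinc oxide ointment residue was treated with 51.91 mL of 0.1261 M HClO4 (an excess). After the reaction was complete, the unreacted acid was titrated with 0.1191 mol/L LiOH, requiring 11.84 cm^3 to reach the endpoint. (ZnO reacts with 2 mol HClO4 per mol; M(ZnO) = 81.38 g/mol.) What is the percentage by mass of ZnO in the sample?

Total n(HClO4) added = 0.1261 x 0.05191 = 0.006546 mol.
n(LiOH) used = 0.1191 x 0.01184 = 0.001410 mol, which equals the excess n(HClO4).
So n(HClO4) consumed by the sample = 0.006546 - 0.001410 = 0.005136 mol.
n(ZnO) = 0.005136 / 2 = 0.002568 mol.
mass ZnO = 0.002568 x 81.38 = 0.2090 g, so %ZnO = 0.2090/0.2271 x 100 = 92.0%.

92.0%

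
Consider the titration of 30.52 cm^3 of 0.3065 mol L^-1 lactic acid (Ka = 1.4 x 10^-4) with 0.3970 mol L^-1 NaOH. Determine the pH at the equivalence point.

8.55

n(HC3H5O3) = 0.3065 x 0.03052 = 0.009354 mol; V(NaOH) at equivalence = 0.009354/0.3970 = 0.02356 L.
At equivalence all the acid is converted to C3H5O3-; total volume = 0.03052 + 0.02356 = 0.05408 L, so [C3H5O3-] = 0.009354/0.05408 = 0.1730 M.
Kb = Kw/Ka = 1.0e-14 / 1.4 x 10^-4 = 7.14e-11.
[OH^-] = sqrt(Kb x [C3H5O3-]) = sqrt(7.14e-11 x 0.1730) = 3.51e-6 M.
pOH = 5.45, so pH = 14.00 - 5.45 = 8.55.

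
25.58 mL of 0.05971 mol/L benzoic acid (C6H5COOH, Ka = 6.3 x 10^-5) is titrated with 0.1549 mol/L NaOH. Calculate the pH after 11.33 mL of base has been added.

n(acid) = 0.05971 x 0.02558 = 0.001527 mol; n(NaOH) added = 0.1549 x 0.01133 = 0.001755 mol.
Base is in excess by 0.001755 - 0.001527 = 0.0002276 mol in a total volume of 0.03691 L.
[OH^-] = 0.0002276/0.03691 = 0.006167 M, so pOH = 2.21 and pH = 14.00 - 2.21 = 11.79.

11.79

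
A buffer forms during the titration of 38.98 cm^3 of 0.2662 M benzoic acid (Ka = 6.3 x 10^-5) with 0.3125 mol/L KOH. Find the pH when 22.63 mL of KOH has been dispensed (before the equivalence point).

4.53

Initial n(C6H5COOH) = 0.2662 x 0.03898 = 0.01038 mol.
n(KOH) added = 0.3125 x 0.02263 = 0.007072 mol, converting that many moles of C6H5COOH to C6H5COO-.
Remaining n(C6H5COOH) = 0.003305 mol; n(C6H5COO-) = 0.007072 mol.
By Henderson-Hasselbalch, pH = pKa + log([A^-]/[HA]) = 4.20 + log(0.007072/0.003305) = 4.20 + (+0.33) = 4.53.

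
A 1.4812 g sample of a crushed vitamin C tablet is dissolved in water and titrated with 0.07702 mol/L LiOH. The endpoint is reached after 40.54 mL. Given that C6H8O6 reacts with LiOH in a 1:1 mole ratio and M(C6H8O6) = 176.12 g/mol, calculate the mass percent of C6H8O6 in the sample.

n(LiOH) = 0.07702 x 0.04054 = 0.003122 mol.
n(C6H8O6) = 0.003122 / 1 = 0.003122 mol.
mass of C6H8O6 = 0.003122 x 176.12 = 0.5499 g.
% purity = 0.5499 / 1.4812 x 100 = 37.1%.

37.1%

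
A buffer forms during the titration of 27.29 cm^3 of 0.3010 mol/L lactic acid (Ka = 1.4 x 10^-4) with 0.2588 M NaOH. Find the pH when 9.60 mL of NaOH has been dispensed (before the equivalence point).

3.49

Initial n(HC3H5O3) = 0.3010 x 0.02729 = 0.008214 mol.
n(NaOH) added = 0.2588 x 0.009600 = 0.002484 mol, converting that many moles of HC3H5O3 to C3H5O3-.
Remaining n(HC3H5O3) = 0.005730 mol; n(C3H5O3-) = 0.002484 mol.
By Henderson-Hasselbalch, pH = pKa + log([A^-]/[HA]) = 3.85 + log(0.002484/0.005730) = 3.85 + (-0.36) = 3.49.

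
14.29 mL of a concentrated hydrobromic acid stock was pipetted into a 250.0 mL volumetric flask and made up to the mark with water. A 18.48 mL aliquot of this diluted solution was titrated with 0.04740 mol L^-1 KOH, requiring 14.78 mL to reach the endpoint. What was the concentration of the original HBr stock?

n(KOH) = 0.04740 x 0.01478 = 0.0007006 mol.
n(HBr) in the aliquot = 0.0007006 mol.
[diluted HBr] = 0.0007006 / 0.01848 = 0.03791 M.
Dilution factor = 250.0/14.29 = 17.49, so [stock] = 0.03791 x 17.49 = 0.663 M.

0.663 M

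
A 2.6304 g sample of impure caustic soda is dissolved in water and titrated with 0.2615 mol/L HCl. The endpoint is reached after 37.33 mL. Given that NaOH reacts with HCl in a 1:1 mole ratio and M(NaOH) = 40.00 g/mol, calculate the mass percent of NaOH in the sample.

14.8%

n(HCl) = 0.2615 x 0.03733 = 0.009762 mol.
n(NaOH) = 0.009762 / 1 = 0.009762 mol.
mass of NaOH = 0.009762 x 40.00 = 0.3905 g.
% purity = 0.3905 / 2.6304 x 100 = 14.8%.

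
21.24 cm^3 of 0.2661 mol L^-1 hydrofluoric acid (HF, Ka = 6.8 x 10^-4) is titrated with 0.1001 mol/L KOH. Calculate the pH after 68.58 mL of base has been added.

12.13

n(acid) = 0.2661 x 0.02124 = 0.005652 mol; n(KOH) added = 0.1001 x 0.06858 = 0.006865 mol.
Base is in excess by 0.006865 - 0.005652 = 0.001213 mol in a total volume of 0.08982 L.
[OH^-] = 0.001213/0.08982 = 0.01350 M, so pOH = 1.87 and pH = 14.00 - 1.87 = 12.13.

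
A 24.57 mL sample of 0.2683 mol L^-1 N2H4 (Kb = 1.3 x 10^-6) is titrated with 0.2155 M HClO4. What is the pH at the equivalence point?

n(N2H4) = 0.2683 x 0.02457 = 0.006592 mol; V(HClO4) at equivalence = 0.006592/0.2155 = 0.03059 L.
At equivalence the base is fully converted to N2H5+; total volume = 0.05516 L, so [N2H5+] = 0.006592/0.05516 = 0.1195 M.
Ka(N2H5+) = Kw/Kb = 1.0e-14 / 1.3 x 10^-6 = 7.69e-9.
[H^+] = sqrt(Ka x [N2H5+]) = sqrt(7.69e-9 x 0.1195) = 3.03e-5 M.
pH = -log(3.03e-5) = 4.52.

4.52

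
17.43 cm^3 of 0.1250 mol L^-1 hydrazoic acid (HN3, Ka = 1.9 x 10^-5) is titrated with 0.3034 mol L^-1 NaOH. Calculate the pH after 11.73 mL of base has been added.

12.68

n(acid) = 0.1250 x 0.01743 = 0.002179 mol; n(NaOH) added = 0.3034 x 0.01173 = 0.003559 mol.
Base is in excess by 0.003559 - 0.002179 = 0.001380 mol in a total volume of 0.02916 L.
[OH^-] = 0.001380/0.02916 = 0.04733 M, so pOH = 1.32 and pH = 14.00 - 1.32 = 12.68.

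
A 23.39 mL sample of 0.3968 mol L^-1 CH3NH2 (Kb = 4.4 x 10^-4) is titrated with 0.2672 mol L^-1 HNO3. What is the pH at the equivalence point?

5.72

n(CH3NH2) = 0.3968 x 0.02339 = 0.009281 mol; V(HNO3) at equivalence = 0.009281/0.2672 = 0.03473 L.
At equivalence the base is fully converted to CH3NH3+; total volume = 0.05812 L, so [CH3NH3+] = 0.009281/0.05812 = 0.1597 M.
Ka(CH3NH3+) = Kw/Kb = 1.0e-14 / 4.4 x 10^-4 = 2.27e-11.
[H^+] = sqrt(Ka x [CH3NH3+]) = sqrt(2.27e-11 x 0.1597) = 1.90e-6 M.
pH = -log(1.90e-6) = 5.72.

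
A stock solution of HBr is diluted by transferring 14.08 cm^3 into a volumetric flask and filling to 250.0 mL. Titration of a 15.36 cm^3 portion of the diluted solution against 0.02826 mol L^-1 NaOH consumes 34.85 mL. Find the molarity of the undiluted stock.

n(NaOH) = 0.02826 x 0.03485 = 0.0009849 mol.
n(HBr) in the aliquot = 0.0009849 mol.
[diluted HBr] = 0.0009849 / 0.01536 = 0.06412 M.
Dilution factor = 250.0/14.08 = 17.76, so [stock] = 0.06412 x 17.76 = 1.14 M.

1.14 M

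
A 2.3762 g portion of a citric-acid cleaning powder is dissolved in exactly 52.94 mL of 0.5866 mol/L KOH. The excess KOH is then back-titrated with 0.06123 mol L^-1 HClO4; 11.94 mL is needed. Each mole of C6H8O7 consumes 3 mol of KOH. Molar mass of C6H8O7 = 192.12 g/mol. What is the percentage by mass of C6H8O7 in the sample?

81.7%

Total n(KOH) added = 0.5866 x 0.05294 = 0.03105 mol.
n(HClO4) used = 0.06123 x 0.01194 = 0.0007311 mol, which equals the excess n(KOH).
So n(KOH) consumed by the sample = 0.03105 - 0.0007311 = 0.03032 mol.
n(C6H8O7) = 0.03032 / 3 = 0.01011 mol.
mass C6H8O7 = 0.01011 x 192.12 = 1.942 g, so %C6H8O7 = 1.942/2.3762 x 100 = 81.7%.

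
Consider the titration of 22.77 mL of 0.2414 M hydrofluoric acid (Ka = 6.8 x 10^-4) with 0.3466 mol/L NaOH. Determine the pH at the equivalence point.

8.16

n(HF) = 0.2414 x 0.02277 = 0.005497 mol; V(NaOH) at equivalence = 0.005497/0.3466 = 0.01586 L.
At equivalence all the acid is converted to F-; total volume = 0.02277 + 0.01586 = 0.03863 L, so [F-] = 0.005497/0.03863 = 0.1423 M.
Kb = Kw/Ka = 1.0e-14 / 6.8 x 10^-4 = 1.47e-11.
[OH^-] = sqrt(Kb x [F-]) = sqrt(1.47e-11 x 0.1423) = 1.45e-6 M.
pOH = 5.84, so pH = 14.00 - 5.84 = 8.16.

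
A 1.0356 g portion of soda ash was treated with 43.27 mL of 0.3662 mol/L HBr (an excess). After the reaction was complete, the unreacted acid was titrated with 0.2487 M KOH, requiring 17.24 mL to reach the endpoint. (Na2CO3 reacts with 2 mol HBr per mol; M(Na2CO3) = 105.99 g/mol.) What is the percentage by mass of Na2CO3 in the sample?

Total n(HBr) added = 0.3662 x 0.04327 = 0.01585 mol.
n(KOH) used = 0.2487 x 0.01724 = 0.004288 mol, which equals the excess n(HBr).
So n(HBr) consumed by the sample = 0.01585 - 0.004288 = 0.01156 mol.
n(Na2CO3) = 0.01156 / 2 = 0.005779 mol.
mass Na2CO3 = 0.005779 x 105.99 = 0.6125 g, so %Na2CO3 = 0.6125/1.0356 x 100 = 59.1%.

59.1%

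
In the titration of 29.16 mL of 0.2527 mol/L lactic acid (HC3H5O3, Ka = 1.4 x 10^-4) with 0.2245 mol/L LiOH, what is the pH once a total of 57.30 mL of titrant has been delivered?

12.80

n(acid) = 0.2527 x 0.02916 = 0.007369 mol; n(LiOH) added = 0.2245 x 0.05730 = 0.01286 mol.
Base is in excess by 0.01286 - 0.007369 = 0.005495 mol in a total volume of 0.08646 L.
[OH^-] = 0.005495/0.08646 = 0.06356 M, so pOH = 1.20 and pH = 14.00 - 1.20 = 12.80.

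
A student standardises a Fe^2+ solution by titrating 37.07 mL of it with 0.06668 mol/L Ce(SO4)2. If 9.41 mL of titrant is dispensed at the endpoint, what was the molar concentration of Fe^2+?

0.0169 M

n(Ce(SO4)2) = 0.06668 x 0.009410 = 0.0006275 mol.
From the balanced equation, 1 mol Ce(SO4)2 reacts with 1 mol Fe^2+, so n(Fe^2+) = 0.0006275 x 1/1 = 0.0006275 mol.
[Fe^2+] = 0.0006275 / 0.03707 L = 0.0169 M.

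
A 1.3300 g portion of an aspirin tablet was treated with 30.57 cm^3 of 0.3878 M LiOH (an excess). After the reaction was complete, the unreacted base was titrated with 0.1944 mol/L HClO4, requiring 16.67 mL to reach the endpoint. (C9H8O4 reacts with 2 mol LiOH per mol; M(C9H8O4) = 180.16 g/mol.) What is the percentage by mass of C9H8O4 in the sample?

Total n(LiOH) added = 0.3878 x 0.03057 = 0.01186 mol.
n(HClO4) used = 0.1944 x 0.01667 = 0.003241 mol, which equals the excess n(LiOH).
So n(LiOH) consumed by the sample = 0.01186 - 0.003241 = 0.008614 mol.
n(C9H8O4) = 0.008614 / 2 = 0.004307 mol.
mass C9H8O4 = 0.004307 x 180.16 = 0.7760 g, so %C9H8O4 = 0.7760/1.3300 x 100 = 58.3%.

58.3%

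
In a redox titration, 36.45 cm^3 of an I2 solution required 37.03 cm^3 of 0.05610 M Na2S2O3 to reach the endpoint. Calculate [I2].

n(Na2S2O3) = 0.05610 x 0.03703 = 0.002077 mol.
From the balanced equation, 2 mol Na2S2O3 reacts with 1 mol I2, so n(I2) = 0.002077 x 1/2 = 0.001039 mol.
[I2] = 0.001039 / 0.03645 L = 0.0285 M.

0.0285 M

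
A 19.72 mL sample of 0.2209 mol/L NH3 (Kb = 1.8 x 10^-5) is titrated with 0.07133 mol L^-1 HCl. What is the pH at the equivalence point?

n(NH3) = 0.2209 x 0.01972 = 0.004356 mol; V(HCl) at equivalence = 0.004356/0.07133 = 0.06107 L.
At equivalence the base is fully converted to NH4+; total volume = 0.08079 L, so [NH4+] = 0.004356/0.08079 = 0.05392 M.
Ka(NH4+) = Kw/Kb = 1.0e-14 / 1.8 x 10^-5 = 5.56e-10.
[H^+] = sqrt(Ka x [NH4+]) = sqrt(5.56e-10 x 0.05392) = 5.47e-6 M.
pH = -log(5.47e-6) = 5.26.

5.26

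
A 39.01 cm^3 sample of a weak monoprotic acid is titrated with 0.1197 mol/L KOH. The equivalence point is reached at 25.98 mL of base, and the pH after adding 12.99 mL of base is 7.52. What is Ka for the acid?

3.0 x 10^-8

12.99 mL is half of the equivalence volume, so this is the half-equivalence point where [HA] = [A^-].
At half-equivalence pH = pKa, so pKa = 7.52.
Ka = 10^(-7.52) = 3.0 x 10^-8.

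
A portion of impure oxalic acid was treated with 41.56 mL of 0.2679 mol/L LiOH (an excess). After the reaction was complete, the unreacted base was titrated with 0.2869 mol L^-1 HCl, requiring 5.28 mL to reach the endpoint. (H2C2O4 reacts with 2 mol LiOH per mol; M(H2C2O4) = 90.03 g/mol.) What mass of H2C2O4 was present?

0.433 g

Total n(LiOH) added = 0.2679 x 0.04156 = 0.01113 mol.
n(HCl) used = 0.2869 x 0.005280 = 0.001515 mol, which equals the excess n(LiOH).
So n(LiOH) consumed by the sample = 0.01113 - 0.001515 = 0.009619 mol.
n(H2C2O4) = 0.009619 / 2 = 0.004810 mol.
mass = 0.004810 mol x 90.03 g/mol = 0.433 g.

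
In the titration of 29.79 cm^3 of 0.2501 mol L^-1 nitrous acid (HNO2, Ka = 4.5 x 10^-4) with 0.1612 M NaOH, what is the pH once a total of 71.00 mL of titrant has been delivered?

12.60

n(acid) = 0.2501 x 0.02979 = 0.007450 mol; n(NaOH) added = 0.1612 x 0.07100 = 0.01145 mol.
Base is in excess by 0.01145 - 0.007450 = 0.003995 mol in a total volume of 0.1008 L.
[OH^-] = 0.003995/0.1008 = 0.03963 M, so pOH = 1.40 and pH = 14.00 - 1.40 = 12.60.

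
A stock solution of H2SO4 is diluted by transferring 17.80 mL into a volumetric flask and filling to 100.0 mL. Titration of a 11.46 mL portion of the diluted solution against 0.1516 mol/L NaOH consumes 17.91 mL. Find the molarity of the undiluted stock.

n(NaOH) = 0.1516 x 0.01791 = 0.002715 mol.
n(H2SO4) in the aliquot = 0.002715 x 1/2 = 0.001358 mol.
[diluted H2SO4] = 0.001358 / 0.01146 = 0.1185 M.
Dilution factor = 100.0/17.80 = 5.618, so [stock] = 0.1185 x 5.618 = 0.666 M.

0.666 M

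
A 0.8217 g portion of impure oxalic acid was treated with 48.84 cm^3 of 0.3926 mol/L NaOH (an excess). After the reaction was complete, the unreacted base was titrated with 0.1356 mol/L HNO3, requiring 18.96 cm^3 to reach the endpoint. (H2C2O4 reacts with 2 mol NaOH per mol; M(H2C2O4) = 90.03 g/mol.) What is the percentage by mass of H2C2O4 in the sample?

91.0%

Total n(NaOH) added = 0.3926 x 0.04884 = 0.01917 mol.
n(HNO3) used = 0.1356 x 0.01896 = 0.002571 mol, which equals the excess n(NaOH).
So n(NaOH) consumed by the sample = 0.01917 - 0.002571 = 0.01660 mol.
n(H2C2O4) = 0.01660 / 2 = 0.008302 mol.
mass H2C2O4 = 0.008302 x 90.03 = 0.7474 g, so %H2C2O4 = 0.7474/0.8217 x 100 = 91.0%.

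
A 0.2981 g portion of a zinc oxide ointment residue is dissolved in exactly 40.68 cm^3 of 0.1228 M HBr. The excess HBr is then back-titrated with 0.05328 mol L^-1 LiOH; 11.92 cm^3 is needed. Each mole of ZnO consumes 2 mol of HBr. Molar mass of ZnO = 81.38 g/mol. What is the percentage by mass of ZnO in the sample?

Total n(HBr) added = 0.1228 x 0.04068 = 0.004996 mol.
n(LiOH) used = 0.05328 x 0.01192 = 0.0006351 mol, which equals the excess n(HBr).
So n(HBr) consumed by the sample = 0.004996 - 0.0006351 = 0.004360 mol.
n(ZnO) = 0.004360 / 2 = 0.002180 mol.
mass ZnO = 0.002180 x 81.38 = 0.1774 g, so %ZnO = 0.1774/0.2981 x 100 = 59.5%.

59.5%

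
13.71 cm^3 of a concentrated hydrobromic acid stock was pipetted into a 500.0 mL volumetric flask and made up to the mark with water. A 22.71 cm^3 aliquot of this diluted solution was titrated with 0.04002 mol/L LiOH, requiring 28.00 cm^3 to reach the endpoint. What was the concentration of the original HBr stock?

n(LiOH) = 0.04002 x 0.02800 = 0.001121 mol.
n(HBr) in the aliquot = 0.001121 mol.
[diluted HBr] = 0.001121 / 0.02271 = 0.04934 M.
Dilution factor = 500.0/13.71 = 36.47, so [stock] = 0.04934 x 36.47 = 1.80 M.

1.80 M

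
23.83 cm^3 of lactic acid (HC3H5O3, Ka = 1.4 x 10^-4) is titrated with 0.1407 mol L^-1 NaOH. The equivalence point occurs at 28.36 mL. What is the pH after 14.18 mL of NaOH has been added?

14.18 mL is exactly half the equivalence volume (28.36/2), i.e. the half-equivalence point.
There, n(HA) = n(A^-), so pH = pKa = -log(1.4 x 10^-4) = 3.85.

3.85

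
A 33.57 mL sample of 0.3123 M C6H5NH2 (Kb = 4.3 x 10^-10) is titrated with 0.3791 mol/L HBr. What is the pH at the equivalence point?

2.70

n(C6H5NH2) = 0.3123 x 0.03357 = 0.01048 mol; V(HBr) at equivalence = 0.01048/0.3791 = 0.02765 L.
At equivalence the base is fully converted to C6H5NH3+; total volume = 0.06122 L, so [C6H5NH3+] = 0.01048/0.06122 = 0.1712 M.
Ka(C6H5NH3+) = Kw/Kb = 1.0e-14 / 4.3 x 10^-10 = 2.33e-5.
[H^+] = sqrt(Ka x [C6H5NH3+]) = sqrt(2.33e-5 x 0.1712) = 0.00200 M.
pH = -log(0.00200) = 2.70.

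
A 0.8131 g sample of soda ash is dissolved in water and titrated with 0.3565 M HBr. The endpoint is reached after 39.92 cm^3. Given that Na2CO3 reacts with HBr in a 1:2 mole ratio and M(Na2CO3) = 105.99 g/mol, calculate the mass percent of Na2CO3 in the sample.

n(HBr) = 0.3565 x 0.03992 = 0.01423 mol.
n(Na2CO3) = 0.01423 / 2 = 0.007116 mol.
mass of Na2CO3 = 0.007116 x 105.99 = 0.7542 g.
% purity = 0.7542 / 0.8131 x 100 = 92.8%.

92.8%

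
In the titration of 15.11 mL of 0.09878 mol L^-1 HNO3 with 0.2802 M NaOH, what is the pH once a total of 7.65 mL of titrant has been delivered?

n(acid) = 0.09878 x 0.01511 = 0.001493 mol; n(NaOH) added = 0.2802 x 0.007650 = 0.002144 mol.
Base is in excess by 0.002144 - 0.001493 = 0.0006510 mol in a total volume of 0.02276 L.
[OH^-] = 0.0006510/0.02276 = 0.02860 M, so pOH = 1.54 and pH = 14.00 - 1.54 = 12.46.

12.46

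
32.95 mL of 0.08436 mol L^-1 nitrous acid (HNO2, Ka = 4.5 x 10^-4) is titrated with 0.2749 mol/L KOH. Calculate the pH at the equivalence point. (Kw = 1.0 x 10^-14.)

8.08

n(HNO2) = 0.08436 x 0.03295 = 0.002780 mol; V(KOH) at equivalence = 0.002780/0.2749 = 0.01011 L.
At equivalence all the acid is converted to NO2-; total volume = 0.03295 + 0.01011 = 0.04306 L, so [NO2-] = 0.002780/0.04306 = 0.06455 M.
Kb = Kw/Ka = 1.0e-14 / 4.5 x 10^-4 = 2.22e-11.
[OH^-] = sqrt(Kb x [NO2-]) = sqrt(2.22e-11 x 0.06455) = 1.20e-6 M.
pOH = 5.92, so pH = 14.00 - 5.92 = 8.08.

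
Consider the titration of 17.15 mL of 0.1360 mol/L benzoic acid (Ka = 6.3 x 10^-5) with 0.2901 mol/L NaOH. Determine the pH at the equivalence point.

n(C6H5COOH) = 0.1360 x 0.01715 = 0.002332 mol; V(NaOH) at equivalence = 0.002332/0.2901 = 0.008040 L.
At equivalence all the acid is converted to C6H5COO-; total volume = 0.01715 + 0.008040 = 0.02519 L, so [C6H5COO-] = 0.002332/0.02519 = 0.09259 M.
Kb = Kw/Ka = 1.0e-14 / 6.3 x 10^-5 = 1.59e-10.
[OH^-] = sqrt(Kb x [C6H5COO-]) = sqrt(1.59e-10 x 0.09259) = 3.83e-6 M.
pOH = 5.42, so pH = 14.00 - 5.42 = 8.58.

8.58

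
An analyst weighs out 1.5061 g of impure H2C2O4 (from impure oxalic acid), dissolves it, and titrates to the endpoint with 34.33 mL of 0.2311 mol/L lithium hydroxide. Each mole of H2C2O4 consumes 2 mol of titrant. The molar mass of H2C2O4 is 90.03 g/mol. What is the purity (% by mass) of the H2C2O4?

n(LiOH) = 0.2311 x 0.03433 = 0.007934 mol.
n(H2C2O4) = 0.007934 / 2 = 0.003967 mol.
mass of H2C2O4 = 0.003967 x 90.03 = 0.3571 g.
% purity = 0.3571 / 1.5061 x 100 = 23.7%.

23.7%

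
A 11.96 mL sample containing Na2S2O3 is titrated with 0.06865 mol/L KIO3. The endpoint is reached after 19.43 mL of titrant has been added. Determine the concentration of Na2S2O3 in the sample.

0.669 M

n(KIO3) = 0.06865 x 0.01943 = 0.001334 mol.
From the balanced equation, 1 mol KIO3 reacts with 6 mol Na2S2O3, so n(Na2S2O3) = 0.001334 x 6/1 = 0.008003 mol.
[Na2S2O3] = 0.008003 / 0.01196 L = 0.669 M.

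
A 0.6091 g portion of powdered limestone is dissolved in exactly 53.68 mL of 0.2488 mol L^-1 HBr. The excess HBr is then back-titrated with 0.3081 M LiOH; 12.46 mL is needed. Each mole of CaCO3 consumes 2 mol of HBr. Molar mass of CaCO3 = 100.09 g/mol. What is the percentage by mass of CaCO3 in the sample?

Total n(HBr) added = 0.2488 x 0.05368 = 0.01336 mol.
n(LiOH) used = 0.3081 x 0.01246 = 0.003839 mol, which equals the excess n(HBr).
So n(HBr) consumed by the sample = 0.01336 - 0.003839 = 0.009517 mol.
n(CaCO3) = 0.009517 / 2 = 0.004758 mol.
mass CaCO3 = 0.004758 x 100.09 = 0.4763 g, so %CaCO3 = 0.4763/0.6091 x 100 = 78.2%.

78.2%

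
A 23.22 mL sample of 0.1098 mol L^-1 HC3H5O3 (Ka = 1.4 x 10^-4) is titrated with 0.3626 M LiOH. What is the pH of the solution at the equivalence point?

n(HC3H5O3) = 0.1098 x 0.02322 = 0.002550 mol; V(LiOH) at equivalence = 0.002550/0.3626 = 0.007031 L.
At equivalence all the acid is converted to C3H5O3-; total volume = 0.02322 + 0.007031 = 0.03025 L, so [C3H5O3-] = 0.002550/0.03025 = 0.08428 M.
Kb = Kw/Ka = 1.0e-14 / 1.4 x 10^-4 = 7.14e-11.
[OH^-] = sqrt(Kb x [C3H5O3-]) = sqrt(7.14e-11 x 0.08428) = 2.45e-6 M.
pOH = 5.61, so pH = 14.00 - 5.61 = 8.39.

8.39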